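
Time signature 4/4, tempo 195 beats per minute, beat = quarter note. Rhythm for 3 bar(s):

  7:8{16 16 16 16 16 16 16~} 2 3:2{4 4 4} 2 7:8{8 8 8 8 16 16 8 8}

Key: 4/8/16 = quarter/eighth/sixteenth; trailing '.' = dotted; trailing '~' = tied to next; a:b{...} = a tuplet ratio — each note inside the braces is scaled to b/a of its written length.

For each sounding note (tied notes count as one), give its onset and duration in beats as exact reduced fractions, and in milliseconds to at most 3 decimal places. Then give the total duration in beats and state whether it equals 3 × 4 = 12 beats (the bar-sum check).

1) 0.0ms=0b +87.912ms=2/7b
2) 87.912ms=2/7b +87.912ms=2/7b
3) 175.824ms=4/7b +87.912ms=2/7b
4) 263.736ms=6/7b +87.912ms=2/7b
5) 351.648ms=8/7b +87.912ms=2/7b
6) 439.56ms=10/7b +87.912ms=2/7b
7) 527.473ms=12/7b +703.297ms=16/7b
8) 1230.769ms=4b +205.128ms=2/3b
9) 1435.897ms=14/3b +205.128ms=2/3b
10) 1641.026ms=16/3b +205.128ms=2/3b
11) 1846.154ms=6b +615.385ms=2b
12) 2461.538ms=8b +175.824ms=4/7b
13) 2637.363ms=60/7b +175.824ms=4/7b
14) 2813.187ms=64/7b +175.824ms=4/7b
15) 2989.011ms=68/7b +175.824ms=4/7b
16) 3164.835ms=72/7b +87.912ms=2/7b
17) 3252.747ms=74/7b +87.912ms=2/7b
18) 3340.659ms=76/7b +175.824ms=4/7b
19) 3516.484ms=80/7b +175.824ms=4/7b
Σ=12b of 12 (195bpm 4/4) — PASS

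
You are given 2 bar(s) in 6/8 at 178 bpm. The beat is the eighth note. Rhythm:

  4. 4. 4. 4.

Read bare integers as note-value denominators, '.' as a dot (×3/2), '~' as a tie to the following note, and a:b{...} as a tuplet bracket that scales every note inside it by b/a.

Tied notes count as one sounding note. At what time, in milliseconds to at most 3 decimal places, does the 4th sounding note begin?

note 4 onset = 9b = 3033.708ms

1. 0.0ms @ 0 + 1011.236ms (3)
2. 1011.236ms @ 3 + 1011.236ms (3)
3. 2022.472ms @ 6 + 1011.236ms (3)
4. 3033.708ms @ 9 + 1011.236ms (3)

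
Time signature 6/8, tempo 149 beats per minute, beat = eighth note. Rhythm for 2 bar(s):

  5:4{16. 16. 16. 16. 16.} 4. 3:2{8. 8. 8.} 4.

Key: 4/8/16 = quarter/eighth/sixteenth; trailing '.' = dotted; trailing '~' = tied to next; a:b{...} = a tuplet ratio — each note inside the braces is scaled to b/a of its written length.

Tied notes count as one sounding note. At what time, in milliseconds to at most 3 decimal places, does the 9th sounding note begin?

1. 0.0ms @ 0 + 241.611ms (3/5)
2. 241.611ms @ 3/5 + 241.611ms (3/5)
3. 483.221ms @ 6/5 + 241.611ms (3/5)
4. 724.832ms @ 9/5 + 241.611ms (3/5)
5. 966.443ms @ 12/5 + 241.611ms (3/5)
6. 1208.054ms @ 3 + 1208.054ms (3)
7. 2416.107ms @ 6 + 402.685ms (1)
8. 2818.792ms @ 7 + 402.685ms (1)
9. 3221.477ms @ 8 + 402.685ms (1)
10. 3624.161ms @ 9 + 1208.054ms (3)

note 9 onset = 8b = 3221.477ms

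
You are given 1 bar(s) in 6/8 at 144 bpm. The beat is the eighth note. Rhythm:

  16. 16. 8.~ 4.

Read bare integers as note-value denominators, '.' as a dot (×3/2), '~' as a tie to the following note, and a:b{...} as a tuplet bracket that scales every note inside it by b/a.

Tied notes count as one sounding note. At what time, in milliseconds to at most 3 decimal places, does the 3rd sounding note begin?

1. 0.0ms @ 0 + 312.5ms (3/4)
2. 312.5ms @ 3/4 + 312.5ms (3/4)
3. 625.0ms @ 3/2 + 1875.0ms (9/2)

note 3 onset = 3/2b = 625.0ms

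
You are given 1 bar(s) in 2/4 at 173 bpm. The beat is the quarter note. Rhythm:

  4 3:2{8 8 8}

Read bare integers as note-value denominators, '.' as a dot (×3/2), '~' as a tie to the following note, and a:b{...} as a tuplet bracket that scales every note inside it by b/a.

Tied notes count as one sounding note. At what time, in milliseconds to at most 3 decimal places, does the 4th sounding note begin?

note 4 onset = 5/3b = 578.035ms

1. 0.0ms @ 0 + 346.821ms (1)
2. 346.821ms @ 1 + 115.607ms (1/3)
3. 462.428ms @ 4/3 + 115.607ms (1/3)
4. 578.035ms @ 5/3 + 115.607ms (1/3)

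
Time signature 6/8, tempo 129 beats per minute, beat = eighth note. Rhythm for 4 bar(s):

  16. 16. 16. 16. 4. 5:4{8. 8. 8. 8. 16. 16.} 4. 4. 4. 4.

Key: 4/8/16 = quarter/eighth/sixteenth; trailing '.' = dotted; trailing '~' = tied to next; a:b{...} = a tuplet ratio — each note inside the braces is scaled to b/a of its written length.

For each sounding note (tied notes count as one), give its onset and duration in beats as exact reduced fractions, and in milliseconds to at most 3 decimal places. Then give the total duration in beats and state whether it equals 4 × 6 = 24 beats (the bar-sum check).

1) 0.0ms=0b +348.837ms=3/4b
2) 348.837ms=3/4b +348.837ms=3/4b
3) 697.674ms=3/2b +348.837ms=3/4b
4) 1046.512ms=9/4b +348.837ms=3/4b
5) 1395.349ms=3b +1395.349ms=3b
6) 2790.698ms=6b +558.14ms=6/5b
7) 3348.837ms=36/5b +558.14ms=6/5b
8) 3906.977ms=42/5b +558.14ms=6/5b
9) 4465.116ms=48/5b +558.14ms=6/5b
10) 5023.256ms=54/5b +279.07ms=3/5b
11) 5302.326ms=57/5b +279.07ms=3/5b
12) 5581.395ms=12b +1395.349ms=3b
13) 6976.744ms=15b +1395.349ms=3b
14) 8372.093ms=18b +1395.349ms=3b
15) 9767.442ms=21b +1395.349ms=3b
Σ=24b of 24 (129bpm 6/8) — PASS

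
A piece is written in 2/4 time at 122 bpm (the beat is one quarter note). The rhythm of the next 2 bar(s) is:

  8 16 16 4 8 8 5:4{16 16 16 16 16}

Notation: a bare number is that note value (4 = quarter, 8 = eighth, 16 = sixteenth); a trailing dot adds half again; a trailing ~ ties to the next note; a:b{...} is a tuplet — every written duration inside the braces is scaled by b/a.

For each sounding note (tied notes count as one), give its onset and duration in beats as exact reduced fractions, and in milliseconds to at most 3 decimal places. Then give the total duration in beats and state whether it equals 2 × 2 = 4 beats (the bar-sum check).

1) 0.0ms=0b +245.902ms=1/2b
2) 245.902ms=1/2b +122.951ms=1/4b
3) 368.852ms=3/4b +122.951ms=1/4b
4) 491.803ms=1b +491.803ms=1b
5) 983.607ms=2b +245.902ms=1/2b
6) 1229.508ms=5/2b +245.902ms=1/2b
7) 1475.41ms=3b +98.361ms=1/5b
8) 1573.77ms=16/5b +98.361ms=1/5b
9) 1672.131ms=17/5b +98.361ms=1/5b
10) 1770.492ms=18/5b +98.361ms=1/5b
11) 1868.852ms=19/5b +98.361ms=1/5b
Σ=4b of 4 (122bpm 2/4) — PASS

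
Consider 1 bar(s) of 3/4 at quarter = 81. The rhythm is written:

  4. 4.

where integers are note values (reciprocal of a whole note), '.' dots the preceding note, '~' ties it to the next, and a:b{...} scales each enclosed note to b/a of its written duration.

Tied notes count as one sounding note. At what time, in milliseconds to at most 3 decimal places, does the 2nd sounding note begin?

1. 0.0ms @ 0 + 1111.111ms (3/2)
2. 1111.111ms @ 3/2 + 1111.111ms (3/2)

note 2 onset = 3/2b = 1111.111ms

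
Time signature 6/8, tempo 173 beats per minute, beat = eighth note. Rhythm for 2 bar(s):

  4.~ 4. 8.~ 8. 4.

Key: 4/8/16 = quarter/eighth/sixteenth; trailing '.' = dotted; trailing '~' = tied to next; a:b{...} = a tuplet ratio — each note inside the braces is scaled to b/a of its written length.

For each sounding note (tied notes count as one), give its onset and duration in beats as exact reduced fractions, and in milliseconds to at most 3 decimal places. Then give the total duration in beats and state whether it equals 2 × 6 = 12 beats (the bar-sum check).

1) 0.0ms=0b +2080.925ms=6b
2) 2080.925ms=6b +1040.462ms=3b
3) 3121.387ms=9b +1040.462ms=3b
Σ=12b of 12 (173bpm 6/8) — PASS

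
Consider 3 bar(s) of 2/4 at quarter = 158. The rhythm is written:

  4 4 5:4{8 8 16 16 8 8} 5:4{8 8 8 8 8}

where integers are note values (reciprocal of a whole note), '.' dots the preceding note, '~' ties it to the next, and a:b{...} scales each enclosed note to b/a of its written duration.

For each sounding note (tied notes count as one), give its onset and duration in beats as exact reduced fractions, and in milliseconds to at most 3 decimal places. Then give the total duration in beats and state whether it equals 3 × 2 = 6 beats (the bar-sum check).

1) 0.0ms=0b +379.747ms=1b
2) 379.747ms=1b +379.747ms=1b
3) 759.494ms=2b +151.899ms=2/5b
4) 911.392ms=12/5b +151.899ms=2/5b
5) 1063.291ms=14/5b +75.949ms=1/5b
6) 1139.241ms=3b +75.949ms=1/5b
7) 1215.19ms=16/5b +151.899ms=2/5b
8) 1367.089ms=18/5b +151.899ms=2/5b
9) 1518.987ms=4b +151.899ms=2/5b
10) 1670.886ms=22/5b +151.899ms=2/5b
11) 1822.785ms=24/5b +151.899ms=2/5b
12) 1974.684ms=26/5b +151.899ms=2/5b
13) 2126.582ms=28/5b +151.899ms=2/5b
Σ=6b of 6 (158bpm 2/4) — PASS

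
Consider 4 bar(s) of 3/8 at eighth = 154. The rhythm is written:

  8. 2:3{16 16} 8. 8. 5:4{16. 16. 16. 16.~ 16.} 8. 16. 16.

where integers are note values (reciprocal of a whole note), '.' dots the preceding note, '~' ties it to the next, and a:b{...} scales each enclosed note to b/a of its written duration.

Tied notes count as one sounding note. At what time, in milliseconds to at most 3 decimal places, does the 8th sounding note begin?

1. 0.0ms @ 0 + 584.416ms (3/2)
2. 584.416ms @ 3/2 + 292.208ms (3/4)
3. 876.623ms @ 9/4 + 292.208ms (3/4)
4. 1168.831ms @ 3 + 584.416ms (3/2)
5. 1753.247ms @ 9/2 + 584.416ms (3/2)
6. 2337.662ms @ 6 + 233.766ms (3/5)
7. 2571.429ms @ 33/5 + 233.766ms (3/5)
8. 2805.195ms @ 36/5 + 233.766ms (3/5)
9. 3038.961ms @ 39/5 + 467.532ms (6/5)
10. 3506.494ms @ 9 + 584.416ms (3/2)
11. 4090.909ms @ 21/2 + 292.208ms (3/4)
12. 4383.117ms @ 45/4 + 292.208ms (3/4)

note 8 onset = 36/5b = 2805.195ms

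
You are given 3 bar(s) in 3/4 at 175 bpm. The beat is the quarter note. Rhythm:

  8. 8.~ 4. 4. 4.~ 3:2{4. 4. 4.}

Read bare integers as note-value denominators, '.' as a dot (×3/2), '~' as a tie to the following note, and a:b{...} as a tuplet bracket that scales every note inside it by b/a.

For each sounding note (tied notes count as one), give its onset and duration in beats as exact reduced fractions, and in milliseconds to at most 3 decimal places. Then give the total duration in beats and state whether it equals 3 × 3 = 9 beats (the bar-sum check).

1) 0.0ms=0b +257.143ms=3/4b
2) 257.143ms=3/4b +771.429ms=9/4b
3) 1028.571ms=3b +514.286ms=3/2b
4) 1542.857ms=9/2b +857.143ms=5/2b
5) 2400.0ms=7b +342.857ms=1b
6) 2742.857ms=8b +342.857ms=1b
Σ=9b of 9 (175bpm 3/4) — PASS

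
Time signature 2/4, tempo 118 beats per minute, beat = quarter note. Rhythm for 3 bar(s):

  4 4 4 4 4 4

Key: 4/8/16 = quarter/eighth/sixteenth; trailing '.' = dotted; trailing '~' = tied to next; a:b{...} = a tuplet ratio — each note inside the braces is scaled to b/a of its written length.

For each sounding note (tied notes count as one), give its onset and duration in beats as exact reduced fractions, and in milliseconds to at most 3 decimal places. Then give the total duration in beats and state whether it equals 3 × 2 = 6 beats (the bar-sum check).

1) 0.0ms=0b +508.475ms=1b
2) 508.475ms=1b +508.475ms=1b
3) 1016.949ms=2b +508.475ms=1b
4) 1525.424ms=3b +508.475ms=1b
5) 2033.898ms=4b +508.475ms=1b
6) 2542.373ms=5b +508.475ms=1b
Σ=6b of 6 (118bpm 2/4) — PASS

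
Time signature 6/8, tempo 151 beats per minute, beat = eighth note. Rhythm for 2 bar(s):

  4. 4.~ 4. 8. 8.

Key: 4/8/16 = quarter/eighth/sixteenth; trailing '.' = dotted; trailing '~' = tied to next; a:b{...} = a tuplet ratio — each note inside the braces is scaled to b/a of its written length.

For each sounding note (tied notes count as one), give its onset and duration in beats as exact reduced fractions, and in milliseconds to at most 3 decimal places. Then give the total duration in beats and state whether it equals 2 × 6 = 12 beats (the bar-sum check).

1) 0.0ms=0b +1192.053ms=3b
2) 1192.053ms=3b +2384.106ms=6b
3) 3576.159ms=9b +596.026ms=3/2b
4) 4172.185ms=21/2b +596.026ms=3/2b
Σ=12b of 12 (151bpm 6/8) — PASS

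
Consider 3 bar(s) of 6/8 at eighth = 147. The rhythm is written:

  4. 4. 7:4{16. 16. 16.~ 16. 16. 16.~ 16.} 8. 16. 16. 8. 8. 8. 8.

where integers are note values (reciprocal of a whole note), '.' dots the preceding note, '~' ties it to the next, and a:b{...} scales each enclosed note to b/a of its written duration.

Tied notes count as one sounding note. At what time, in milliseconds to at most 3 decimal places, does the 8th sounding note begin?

1. 0.0ms @ 0 + 1224.49ms (3)
2. 1224.49ms @ 3 + 1224.49ms (3)
3. 2448.98ms @ 6 + 174.927ms (3/7)
4. 2623.907ms @ 45/7 + 174.927ms (3/7)
5. 2798.834ms @ 48/7 + 349.854ms (6/7)
6. 3148.688ms @ 54/7 + 174.927ms (3/7)
7. 3323.615ms @ 57/7 + 349.854ms (6/7)
8. 3673.469ms @ 9 + 612.245ms (3/2)
9. 4285.714ms @ 21/2 + 306.122ms (3/4)
10. 4591.837ms @ 45/4 + 306.122ms (3/4)
11. 4897.959ms @ 12 + 612.245ms (3/2)
12. 5510.204ms @ 27/2 + 612.245ms (3/2)
13. 6122.449ms @ 15 + 612.245ms (3/2)
14. 6734.694ms @ 33/2 + 612.245ms (3/2)

note 8 onset = 9b = 3673.469ms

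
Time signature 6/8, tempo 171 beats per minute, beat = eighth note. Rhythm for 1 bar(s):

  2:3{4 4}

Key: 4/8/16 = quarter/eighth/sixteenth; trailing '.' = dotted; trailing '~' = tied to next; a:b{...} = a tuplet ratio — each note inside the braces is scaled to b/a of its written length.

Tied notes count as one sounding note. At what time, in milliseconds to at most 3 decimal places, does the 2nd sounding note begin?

note 2 onset = 3b = 1052.632ms

1. 0.0ms @ 0 + 1052.632ms (3)
2. 1052.632ms @ 3 + 1052.632ms (3)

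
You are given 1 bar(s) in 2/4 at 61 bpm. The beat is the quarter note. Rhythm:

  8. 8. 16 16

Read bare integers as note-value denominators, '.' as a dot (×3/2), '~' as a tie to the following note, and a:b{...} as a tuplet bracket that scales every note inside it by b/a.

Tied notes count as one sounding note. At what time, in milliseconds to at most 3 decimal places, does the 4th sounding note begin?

note 4 onset = 7/4b = 1721.311ms

1. 0.0ms @ 0 + 737.705ms (3/4)
2. 737.705ms @ 3/4 + 737.705ms (3/4)
3. 1475.41ms @ 3/2 + 245.902ms (1/4)
4. 1721.311ms @ 7/4 + 245.902ms (1/4)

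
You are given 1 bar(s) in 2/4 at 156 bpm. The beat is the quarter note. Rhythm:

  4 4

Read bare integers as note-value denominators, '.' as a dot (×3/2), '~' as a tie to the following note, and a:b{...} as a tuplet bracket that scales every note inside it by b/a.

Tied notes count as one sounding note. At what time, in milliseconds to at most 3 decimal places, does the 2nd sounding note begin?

1. 0.0ms @ 0 + 384.615ms (1)
2. 384.615ms @ 1 + 384.615ms (1)

note 2 onset = 1b = 384.615ms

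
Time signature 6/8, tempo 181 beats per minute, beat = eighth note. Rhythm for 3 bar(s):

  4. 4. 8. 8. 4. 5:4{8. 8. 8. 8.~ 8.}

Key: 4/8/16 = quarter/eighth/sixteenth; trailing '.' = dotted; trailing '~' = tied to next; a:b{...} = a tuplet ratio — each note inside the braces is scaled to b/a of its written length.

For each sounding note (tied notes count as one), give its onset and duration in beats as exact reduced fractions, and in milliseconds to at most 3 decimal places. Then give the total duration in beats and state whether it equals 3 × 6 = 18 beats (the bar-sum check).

1) 0.0ms=0b +994.475ms=3b
2) 994.475ms=3b +994.475ms=3b
3) 1988.95ms=6b +497.238ms=3/2b
4) 2486.188ms=15/2b +497.238ms=3/2b
5) 2983.425ms=9b +994.475ms=3b
6) 3977.901ms=12b +397.79ms=6/5b
7) 4375.691ms=66/5b +397.79ms=6/5b
8) 4773.481ms=72/5b +397.79ms=6/5b
9) 5171.271ms=78/5b +795.58ms=12/5b
Σ=18b of 18 (181bpm 6/8) — PASS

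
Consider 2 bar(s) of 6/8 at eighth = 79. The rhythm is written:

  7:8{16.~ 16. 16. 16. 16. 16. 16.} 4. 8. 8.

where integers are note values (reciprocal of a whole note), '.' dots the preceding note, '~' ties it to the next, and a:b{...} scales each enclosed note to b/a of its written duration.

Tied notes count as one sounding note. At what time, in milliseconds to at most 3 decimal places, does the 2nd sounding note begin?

note 2 onset = 12/7b = 1301.989ms

1. 0.0ms @ 0 + 1301.989ms (12/7)
2. 1301.989ms @ 12/7 + 650.995ms (6/7)
3. 1952.984ms @ 18/7 + 650.995ms (6/7)
4. 2603.978ms @ 24/7 + 650.995ms (6/7)
5. 3254.973ms @ 30/7 + 650.995ms (6/7)
6. 3905.967ms @ 36/7 + 650.995ms (6/7)
7. 4556.962ms @ 6 + 2278.481ms (3)
8. 6835.443ms @ 9 + 1139.241ms (3/2)
9. 7974.684ms @ 21/2 + 1139.241ms (3/2)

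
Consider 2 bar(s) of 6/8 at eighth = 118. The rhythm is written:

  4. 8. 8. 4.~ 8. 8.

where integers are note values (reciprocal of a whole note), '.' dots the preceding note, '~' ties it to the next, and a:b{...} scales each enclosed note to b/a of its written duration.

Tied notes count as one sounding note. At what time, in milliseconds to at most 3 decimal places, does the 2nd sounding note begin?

note 2 onset = 3b = 1525.424ms

1. 0.0ms @ 0 + 1525.424ms (3)
2. 1525.424ms @ 3 + 762.712ms (3/2)
3. 2288.136ms @ 9/2 + 762.712ms (3/2)
4. 3050.847ms @ 6 + 2288.136ms (9/2)
5. 5338.983ms @ 21/2 + 762.712ms (3/2)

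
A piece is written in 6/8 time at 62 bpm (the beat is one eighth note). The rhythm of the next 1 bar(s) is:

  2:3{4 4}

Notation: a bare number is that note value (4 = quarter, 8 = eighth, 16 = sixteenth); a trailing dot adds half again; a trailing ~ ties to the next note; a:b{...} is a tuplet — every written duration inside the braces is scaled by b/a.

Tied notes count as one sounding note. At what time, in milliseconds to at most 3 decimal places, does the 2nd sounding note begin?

note 2 onset = 3b = 2903.226ms

1. 0.0ms @ 0 + 2903.226ms (3)
2. 2903.226ms @ 3 + 2903.226ms (3)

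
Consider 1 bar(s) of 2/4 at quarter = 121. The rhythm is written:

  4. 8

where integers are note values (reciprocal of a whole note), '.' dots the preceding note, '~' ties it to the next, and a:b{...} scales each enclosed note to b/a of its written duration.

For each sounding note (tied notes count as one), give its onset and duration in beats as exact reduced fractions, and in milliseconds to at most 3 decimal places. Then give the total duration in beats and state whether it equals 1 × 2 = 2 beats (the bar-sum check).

1) 0.0ms=0b +743.802ms=3/2b
2) 743.802ms=3/2b +247.934ms=1/2b
Σ=2b of 2 (121bpm 2/4) — PASS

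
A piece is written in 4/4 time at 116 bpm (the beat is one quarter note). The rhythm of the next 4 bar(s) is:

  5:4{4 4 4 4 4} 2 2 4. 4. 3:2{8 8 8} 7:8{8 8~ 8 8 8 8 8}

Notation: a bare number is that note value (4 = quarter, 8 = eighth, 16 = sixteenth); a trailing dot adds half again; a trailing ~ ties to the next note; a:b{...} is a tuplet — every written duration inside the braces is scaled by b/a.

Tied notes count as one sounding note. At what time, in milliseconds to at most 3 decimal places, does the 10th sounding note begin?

1. 0.0ms @ 0 + 413.793ms (4/5)
2. 413.793ms @ 4/5 + 413.793ms (4/5)
3. 827.586ms @ 8/5 + 413.793ms (4/5)
4. 1241.379ms @ 12/5 + 413.793ms (4/5)
5. 1655.172ms @ 16/5 + 413.793ms (4/5)
6. 2068.966ms @ 4 + 1034.483ms (2)
7. 3103.448ms @ 6 + 1034.483ms (2)
8. 4137.931ms @ 8 + 775.862ms (3/2)
9. 4913.793ms @ 19/2 + 775.862ms (3/2)
10. 5689.655ms @ 11 + 172.414ms (1/3)
11. 5862.069ms @ 34/3 + 172.414ms (1/3)
12. 6034.483ms @ 35/3 + 172.414ms (1/3)
13. 6206.897ms @ 12 + 295.567ms (4/7)
14. 6502.463ms @ 88/7 + 591.133ms (8/7)
15. 7093.596ms @ 96/7 + 295.567ms (4/7)
16. 7389.163ms @ 100/7 + 295.567ms (4/7)
17. 7684.729ms @ 104/7 + 295.567ms (4/7)
18. 7980.296ms @ 108/7 + 295.567ms (4/7)

note 10 onset = 11b = 5689.655ms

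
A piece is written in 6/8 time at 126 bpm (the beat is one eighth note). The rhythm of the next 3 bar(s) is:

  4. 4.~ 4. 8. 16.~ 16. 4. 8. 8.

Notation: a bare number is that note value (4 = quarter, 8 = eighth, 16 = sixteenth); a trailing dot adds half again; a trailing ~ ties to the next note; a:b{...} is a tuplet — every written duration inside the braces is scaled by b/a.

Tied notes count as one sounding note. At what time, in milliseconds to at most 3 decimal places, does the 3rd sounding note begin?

note 3 onset = 9b = 4285.714ms

1. 0.0ms @ 0 + 1428.571ms (3)
2. 1428.571ms @ 3 + 2857.143ms (6)
3. 4285.714ms @ 9 + 714.286ms (3/2)
4. 5000.0ms @ 21/2 + 714.286ms (3/2)
5. 5714.286ms @ 12 + 1428.571ms (3)
6. 7142.857ms @ 15 + 714.286ms (3/2)
7. 7857.143ms @ 33/2 + 714.286ms (3/2)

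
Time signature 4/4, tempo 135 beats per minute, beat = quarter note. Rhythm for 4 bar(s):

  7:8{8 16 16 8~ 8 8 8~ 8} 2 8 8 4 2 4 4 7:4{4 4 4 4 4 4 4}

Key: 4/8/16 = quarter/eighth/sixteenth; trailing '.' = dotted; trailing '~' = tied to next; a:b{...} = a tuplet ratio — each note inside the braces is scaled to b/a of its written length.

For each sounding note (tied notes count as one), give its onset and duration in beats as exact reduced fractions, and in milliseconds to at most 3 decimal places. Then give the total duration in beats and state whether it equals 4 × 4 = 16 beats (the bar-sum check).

1) 0.0ms=0b +253.968ms=4/7b
2) 253.968ms=4/7b +126.984ms=2/7b
3) 380.952ms=6/7b +126.984ms=2/7b
4) 507.937ms=8/7b +507.937ms=8/7b
5) 1015.873ms=16/7b +253.968ms=4/7b
6) 1269.841ms=20/7b +507.937ms=8/7b
7) 1777.778ms=4b +888.889ms=2b
8) 2666.667ms=6b +222.222ms=1/2b
9) 2888.889ms=13/2b +222.222ms=1/2b
10) 3111.111ms=7b +444.444ms=1b
11) 3555.556ms=8b +888.889ms=2b
12) 4444.444ms=10b +444.444ms=1b
13) 4888.889ms=11b +444.444ms=1b
14) 5333.333ms=12b +253.968ms=4/7b
15) 5587.302ms=88/7b +253.968ms=4/7b
16) 5841.27ms=92/7b +253.968ms=4/7b
17) 6095.238ms=96/7b +253.968ms=4/7b
18) 6349.206ms=100/7b +253.968ms=4/7b
19) 6603.175ms=104/7b +253.968ms=4/7b
20) 6857.143ms=108/7b +253.968ms=4/7b
Σ=16b of 16 (135bpm 4/4) — PASS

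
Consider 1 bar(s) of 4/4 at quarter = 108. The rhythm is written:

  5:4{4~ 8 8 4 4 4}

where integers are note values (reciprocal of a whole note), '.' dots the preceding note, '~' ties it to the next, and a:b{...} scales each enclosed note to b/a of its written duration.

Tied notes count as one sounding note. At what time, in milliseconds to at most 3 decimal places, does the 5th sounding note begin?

1. 0.0ms @ 0 + 666.667ms (6/5)
2. 666.667ms @ 6/5 + 222.222ms (2/5)
3. 888.889ms @ 8/5 + 444.444ms (4/5)
4. 1333.333ms @ 12/5 + 444.444ms (4/5)
5. 1777.778ms @ 16/5 + 444.444ms (4/5)

note 5 onset = 16/5b = 1777.778ms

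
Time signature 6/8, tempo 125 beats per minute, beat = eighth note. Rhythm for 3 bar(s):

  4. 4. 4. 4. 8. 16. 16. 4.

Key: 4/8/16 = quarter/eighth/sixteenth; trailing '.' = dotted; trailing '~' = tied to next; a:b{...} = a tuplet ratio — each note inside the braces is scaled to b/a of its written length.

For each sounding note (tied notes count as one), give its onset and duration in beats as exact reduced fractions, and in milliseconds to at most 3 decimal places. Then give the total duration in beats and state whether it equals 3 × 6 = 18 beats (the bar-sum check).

1) 0.0ms=0b +1440.0ms=3b
2) 1440.0ms=3b +1440.0ms=3b
3) 2880.0ms=6b +1440.0ms=3b
4) 4320.0ms=9b +1440.0ms=3b
5) 5760.0ms=12b +720.0ms=3/2b
6) 6480.0ms=27/2b +360.0ms=3/4b
7) 6840.0ms=57/4b +360.0ms=3/4b
8) 7200.0ms=15b +1440.0ms=3b
Σ=18b of 18 (125bpm 6/8) — PASS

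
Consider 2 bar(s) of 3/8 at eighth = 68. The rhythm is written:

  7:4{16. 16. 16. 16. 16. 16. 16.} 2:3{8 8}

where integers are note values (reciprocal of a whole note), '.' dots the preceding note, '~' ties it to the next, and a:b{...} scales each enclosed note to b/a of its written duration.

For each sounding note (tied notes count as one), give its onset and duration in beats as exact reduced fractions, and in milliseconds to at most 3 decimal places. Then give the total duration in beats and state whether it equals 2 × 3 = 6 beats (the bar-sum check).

1) 0.0ms=0b +378.151ms=3/7b
2) 378.151ms=3/7b +378.151ms=3/7b
3) 756.303ms=6/7b +378.151ms=3/7b
4) 1134.454ms=9/7b +378.151ms=3/7b
5) 1512.605ms=12/7b +378.151ms=3/7b
6) 1890.756ms=15/7b +378.151ms=3/7b
7) 2268.908ms=18/7b +378.151ms=3/7b
8) 2647.059ms=3b +1323.529ms=3/2b
9) 3970.588ms=9/2b +1323.529ms=3/2b
Σ=6b of 6 (68bpm 3/8) — PASS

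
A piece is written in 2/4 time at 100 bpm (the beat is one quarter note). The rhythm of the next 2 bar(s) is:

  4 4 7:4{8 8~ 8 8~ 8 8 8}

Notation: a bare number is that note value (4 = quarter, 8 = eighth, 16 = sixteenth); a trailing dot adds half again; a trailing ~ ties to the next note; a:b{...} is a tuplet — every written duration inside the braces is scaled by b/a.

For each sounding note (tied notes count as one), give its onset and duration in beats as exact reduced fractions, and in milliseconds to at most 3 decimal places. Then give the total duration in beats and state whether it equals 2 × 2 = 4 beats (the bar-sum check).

1) 0.0ms=0b +600.0ms=1b
2) 600.0ms=1b +600.0ms=1b
3) 1200.0ms=2b +171.429ms=2/7b
4) 1371.429ms=16/7b +342.857ms=4/7b
5) 1714.286ms=20/7b +342.857ms=4/7b
6) 2057.143ms=24/7b +171.429ms=2/7b
7) 2228.571ms=26/7b +171.429ms=2/7b
Σ=4b of 4 (100bpm 2/4) — PASS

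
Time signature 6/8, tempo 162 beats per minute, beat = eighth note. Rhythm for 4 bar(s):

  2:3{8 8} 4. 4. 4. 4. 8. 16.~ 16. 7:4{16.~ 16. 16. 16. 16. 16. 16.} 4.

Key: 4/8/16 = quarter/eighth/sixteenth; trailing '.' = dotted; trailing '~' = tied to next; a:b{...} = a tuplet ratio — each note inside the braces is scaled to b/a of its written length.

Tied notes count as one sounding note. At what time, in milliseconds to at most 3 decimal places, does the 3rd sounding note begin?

1. 0.0ms @ 0 + 555.556ms (3/2)
2. 555.556ms @ 3/2 + 555.556ms (3/2)
3. 1111.111ms @ 3 + 1111.111ms (3)
4. 2222.222ms @ 6 + 1111.111ms (3)
5. 3333.333ms @ 9 + 1111.111ms (3)
6. 4444.444ms @ 12 + 1111.111ms (3)
7. 5555.556ms @ 15 + 555.556ms (3/2)
8. 6111.111ms @ 33/2 + 555.556ms (3/2)
9. 6666.667ms @ 18 + 317.46ms (6/7)
10. 6984.127ms @ 132/7 + 158.73ms (3/7)
11. 7142.857ms @ 135/7 + 158.73ms (3/7)
12. 7301.587ms @ 138/7 + 158.73ms (3/7)
13. 7460.317ms @ 141/7 + 158.73ms (3/7)
14. 7619.048ms @ 144/7 + 158.73ms (3/7)
15. 7777.778ms @ 21 + 1111.111ms (3)

note 3 onset = 3b = 1111.111ms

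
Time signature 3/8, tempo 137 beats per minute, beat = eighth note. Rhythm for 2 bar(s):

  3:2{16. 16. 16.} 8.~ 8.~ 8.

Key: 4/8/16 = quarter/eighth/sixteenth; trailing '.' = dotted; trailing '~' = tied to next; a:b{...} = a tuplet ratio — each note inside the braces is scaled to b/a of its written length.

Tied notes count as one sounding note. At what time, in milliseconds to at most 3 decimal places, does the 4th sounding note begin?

1. 0.0ms @ 0 + 218.978ms (1/2)
2. 218.978ms @ 1/2 + 218.978ms (1/2)
3. 437.956ms @ 1 + 218.978ms (1/2)
4. 656.934ms @ 3/2 + 1970.803ms (9/2)

note 4 onset = 3/2b = 656.934ms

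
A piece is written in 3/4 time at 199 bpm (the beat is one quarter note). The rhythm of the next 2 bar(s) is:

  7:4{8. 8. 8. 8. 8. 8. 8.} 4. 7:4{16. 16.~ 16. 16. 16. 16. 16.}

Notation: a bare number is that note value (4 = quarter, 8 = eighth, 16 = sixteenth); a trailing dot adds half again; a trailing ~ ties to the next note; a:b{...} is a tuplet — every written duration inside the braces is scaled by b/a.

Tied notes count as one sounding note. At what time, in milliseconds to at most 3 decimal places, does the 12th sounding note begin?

note 12 onset = 75/14b = 1615.219ms

1. 0.0ms @ 0 + 129.218ms (3/7)
2. 129.218ms @ 3/7 + 129.218ms (3/7)
3. 258.435ms @ 6/7 + 129.218ms (3/7)
4. 387.653ms @ 9/7 + 129.218ms (3/7)
5. 516.87ms @ 12/7 + 129.218ms (3/7)
6. 646.088ms @ 15/7 + 129.218ms (3/7)
7. 775.305ms @ 18/7 + 129.218ms (3/7)
8. 904.523ms @ 3 + 452.261ms (3/2)
9. 1356.784ms @ 9/2 + 64.609ms (3/14)
10. 1421.393ms @ 33/7 + 129.218ms (3/7)
11. 1550.61ms @ 36/7 + 64.609ms (3/14)
12. 1615.219ms @ 75/14 + 64.609ms (3/14)
13. 1679.828ms @ 39/7 + 64.609ms (3/14)
14. 1744.436ms @ 81/14 + 64.609ms (3/14)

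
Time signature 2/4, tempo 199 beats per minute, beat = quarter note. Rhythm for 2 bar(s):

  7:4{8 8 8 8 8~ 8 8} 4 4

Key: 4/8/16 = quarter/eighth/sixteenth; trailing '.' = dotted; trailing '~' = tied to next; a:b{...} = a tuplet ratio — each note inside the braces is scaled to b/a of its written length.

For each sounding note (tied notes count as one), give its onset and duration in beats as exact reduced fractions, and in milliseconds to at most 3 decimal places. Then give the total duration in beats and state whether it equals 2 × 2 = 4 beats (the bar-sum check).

1) 0.0ms=0b +86.145ms=2/7b
2) 86.145ms=2/7b +86.145ms=2/7b
3) 172.29ms=4/7b +86.145ms=2/7b
4) 258.435ms=6/7b +86.145ms=2/7b
5) 344.58ms=8/7b +172.29ms=4/7b
6) 516.87ms=12/7b +86.145ms=2/7b
7) 603.015ms=2b +301.508ms=1b
8) 904.523ms=3b +301.508ms=1b
Σ=4b of 4 (199bpm 2/4) — PASS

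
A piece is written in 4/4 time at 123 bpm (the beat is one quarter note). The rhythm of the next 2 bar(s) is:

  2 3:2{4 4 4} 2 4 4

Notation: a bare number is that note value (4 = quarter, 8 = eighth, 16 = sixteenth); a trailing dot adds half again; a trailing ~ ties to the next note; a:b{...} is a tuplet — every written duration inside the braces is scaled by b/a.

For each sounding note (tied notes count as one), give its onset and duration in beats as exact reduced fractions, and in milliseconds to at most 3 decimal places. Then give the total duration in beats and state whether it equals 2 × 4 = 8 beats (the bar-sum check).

1) 0.0ms=0b +975.61ms=2b
2) 975.61ms=2b +325.203ms=2/3b
3) 1300.813ms=8/3b +325.203ms=2/3b
4) 1626.016ms=10/3b +325.203ms=2/3b
5) 1951.22ms=4b +975.61ms=2b
6) 2926.829ms=6b +487.805ms=1b
7) 3414.634ms=7b +487.805ms=1b
Σ=8b of 8 (123bpm 4/4) — PASS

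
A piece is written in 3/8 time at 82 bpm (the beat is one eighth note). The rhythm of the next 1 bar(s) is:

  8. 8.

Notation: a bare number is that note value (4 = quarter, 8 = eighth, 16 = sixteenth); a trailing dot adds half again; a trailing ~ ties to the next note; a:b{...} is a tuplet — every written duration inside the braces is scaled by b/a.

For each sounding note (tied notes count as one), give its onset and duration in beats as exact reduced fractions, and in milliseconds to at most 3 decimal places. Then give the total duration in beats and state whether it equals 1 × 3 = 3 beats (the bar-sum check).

1) 0.0ms=0b +1097.561ms=3/2b
2) 1097.561ms=3/2b +1097.561ms=3/2b
Σ=3b of 3 (82bpm 3/8) — PASS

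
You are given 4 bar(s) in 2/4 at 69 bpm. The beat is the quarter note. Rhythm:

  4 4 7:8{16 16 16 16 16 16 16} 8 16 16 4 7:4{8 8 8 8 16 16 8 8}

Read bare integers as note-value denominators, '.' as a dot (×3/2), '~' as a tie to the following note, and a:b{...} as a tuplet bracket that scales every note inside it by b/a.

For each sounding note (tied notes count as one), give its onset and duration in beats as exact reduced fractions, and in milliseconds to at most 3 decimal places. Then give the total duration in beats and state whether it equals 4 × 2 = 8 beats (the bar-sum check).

1) 0.0ms=0b +869.565ms=1b
2) 869.565ms=1b +869.565ms=1b
3) 1739.13ms=2b +248.447ms=2/7b
4) 1987.578ms=16/7b +248.447ms=2/7b
5) 2236.025ms=18/7b +248.447ms=2/7b
6) 2484.472ms=20/7b +248.447ms=2/7b
7) 2732.919ms=22/7b +248.447ms=2/7b
8) 2981.366ms=24/7b +248.447ms=2/7b
9) 3229.814ms=26/7b +248.447ms=2/7b
10) 3478.261ms=4b +434.783ms=1/2b
11) 3913.043ms=9/2b +217.391ms=1/4b
12) 4130.435ms=19/4b +217.391ms=1/4b
13) 4347.826ms=5b +869.565ms=1b
14) 5217.391ms=6b +248.447ms=2/7b
15) 5465.839ms=44/7b +248.447ms=2/7b
16) 5714.286ms=46/7b +248.447ms=2/7b
17) 5962.733ms=48/7b +248.447ms=2/7b
18) 6211.18ms=50/7b +124.224ms=1/7b
19) 6335.404ms=51/7b +124.224ms=1/7b
20) 6459.627ms=52/7b +248.447ms=2/7b
21) 6708.075ms=54/7b +248.447ms=2/7b
Σ=8b of 8 (69bpm 2/4) — PASS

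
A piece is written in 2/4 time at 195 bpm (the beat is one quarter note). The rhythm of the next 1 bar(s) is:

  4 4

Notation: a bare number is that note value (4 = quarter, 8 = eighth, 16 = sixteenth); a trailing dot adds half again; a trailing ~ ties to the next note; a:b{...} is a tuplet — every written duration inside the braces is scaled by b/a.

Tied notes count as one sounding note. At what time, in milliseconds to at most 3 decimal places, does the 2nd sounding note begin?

note 2 onset = 1b = 307.692ms

1. 0.0ms @ 0 + 307.692ms (1)
2. 307.692ms @ 1 + 307.692ms (1)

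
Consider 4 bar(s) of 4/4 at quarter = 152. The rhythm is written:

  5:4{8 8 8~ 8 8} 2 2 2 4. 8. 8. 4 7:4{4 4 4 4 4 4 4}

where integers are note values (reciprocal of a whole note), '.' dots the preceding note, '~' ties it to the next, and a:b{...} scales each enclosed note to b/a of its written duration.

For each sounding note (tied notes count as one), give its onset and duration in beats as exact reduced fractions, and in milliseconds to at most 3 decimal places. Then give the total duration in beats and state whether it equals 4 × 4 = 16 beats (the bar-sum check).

1) 0.0ms=0b +157.895ms=2/5b
2) 157.895ms=2/5b +157.895ms=2/5b
3) 315.789ms=4/5b +315.789ms=4/5b
4) 631.579ms=8/5b +157.895ms=2/5b
5) 789.474ms=2b +789.474ms=2b
6) 1578.947ms=4b +789.474ms=2b
7) 2368.421ms=6b +789.474ms=2b
8) 3157.895ms=8b +592.105ms=3/2b
9) 3750.0ms=19/2b +296.053ms=3/4b
10) 4046.053ms=41/4b +296.053ms=3/4b
11) 4342.105ms=11b +394.737ms=1b
12) 4736.842ms=12b +225.564ms=4/7b
13) 4962.406ms=88/7b +225.564ms=4/7b
14) 5187.97ms=92/7b +225.564ms=4/7b
15) 5413.534ms=96/7b +225.564ms=4/7b
16) 5639.098ms=100/7b +225.564ms=4/7b
17) 5864.662ms=104/7b +225.564ms=4/7b
18) 6090.226ms=108/7b +225.564ms=4/7b
Σ=16b of 16 (152bpm 4/4) — PASS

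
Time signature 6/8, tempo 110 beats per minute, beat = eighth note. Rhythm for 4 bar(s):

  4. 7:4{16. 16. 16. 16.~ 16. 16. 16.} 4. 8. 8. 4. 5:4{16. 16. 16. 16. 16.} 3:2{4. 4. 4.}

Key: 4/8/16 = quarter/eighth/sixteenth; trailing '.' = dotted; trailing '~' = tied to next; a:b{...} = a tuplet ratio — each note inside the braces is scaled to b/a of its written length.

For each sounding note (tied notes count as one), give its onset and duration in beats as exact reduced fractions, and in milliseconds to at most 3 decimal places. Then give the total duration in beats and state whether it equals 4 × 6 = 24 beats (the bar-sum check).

1) 0.0ms=0b +1636.364ms=3b
2) 1636.364ms=3b +233.766ms=3/7b
3) 1870.13ms=24/7b +233.766ms=3/7b
4) 2103.896ms=27/7b +233.766ms=3/7b
5) 2337.662ms=30/7b +467.532ms=6/7b
6) 2805.195ms=36/7b +233.766ms=3/7b
7) 3038.961ms=39/7b +233.766ms=3/7b
8) 3272.727ms=6b +1636.364ms=3b
9) 4909.091ms=9b +818.182ms=3/2b
10) 5727.273ms=21/2b +818.182ms=3/2b
11) 6545.455ms=12b +1636.364ms=3b
12) 8181.818ms=15b +327.273ms=3/5b
13) 8509.091ms=78/5b +327.273ms=3/5b
14) 8836.364ms=81/5b +327.273ms=3/5b
15) 9163.636ms=84/5b +327.273ms=3/5b
16) 9490.909ms=87/5b +327.273ms=3/5b
17) 9818.182ms=18b +1090.909ms=2b
18) 10909.091ms=20b +1090.909ms=2b
19) 12000.0ms=22b +1090.909ms=2b
Σ=24b of 24 (110bpm 6/8) — PASS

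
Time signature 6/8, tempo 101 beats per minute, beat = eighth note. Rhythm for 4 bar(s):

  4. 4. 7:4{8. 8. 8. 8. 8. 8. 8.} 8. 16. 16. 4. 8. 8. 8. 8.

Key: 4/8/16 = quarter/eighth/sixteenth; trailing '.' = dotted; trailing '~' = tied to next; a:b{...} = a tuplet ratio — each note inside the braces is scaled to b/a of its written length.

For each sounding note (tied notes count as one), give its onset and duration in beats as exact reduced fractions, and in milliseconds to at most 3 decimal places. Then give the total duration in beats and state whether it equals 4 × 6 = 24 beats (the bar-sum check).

1) 0.0ms=0b +1782.178ms=3b
2) 1782.178ms=3b +1782.178ms=3b
3) 3564.356ms=6b +509.194ms=6/7b
4) 4073.55ms=48/7b +509.194ms=6/7b
5) 4582.744ms=54/7b +509.194ms=6/7b
6) 5091.938ms=60/7b +509.194ms=6/7b
7) 5601.132ms=66/7b +509.194ms=6/7b
8) 6110.325ms=72/7b +509.194ms=6/7b
9) 6619.519ms=78/7b +509.194ms=6/7b
10) 7128.713ms=12b +891.089ms=3/2b
11) 8019.802ms=27/2b +445.545ms=3/4b
12) 8465.347ms=57/4b +445.545ms=3/4b
13) 8910.891ms=15b +1782.178ms=3b
14) 10693.069ms=18b +891.089ms=3/2b
15) 11584.158ms=39/2b +891.089ms=3/2b
16) 12475.248ms=21b +891.089ms=3/2b
17) 13366.337ms=45/2b +891.089ms=3/2b
Σ=24b of 24 (101bpm 6/8) — PASS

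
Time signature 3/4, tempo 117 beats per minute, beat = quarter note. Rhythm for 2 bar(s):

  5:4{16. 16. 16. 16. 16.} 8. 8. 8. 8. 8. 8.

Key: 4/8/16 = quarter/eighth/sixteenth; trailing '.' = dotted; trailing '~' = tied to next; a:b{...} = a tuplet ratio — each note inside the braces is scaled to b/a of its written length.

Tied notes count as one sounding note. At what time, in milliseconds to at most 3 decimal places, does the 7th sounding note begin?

note 7 onset = 9/4b = 1153.846ms

1. 0.0ms @ 0 + 153.846ms (3/10)
2. 153.846ms @ 3/10 + 153.846ms (3/10)
3. 307.692ms @ 3/5 + 153.846ms (3/10)
4. 461.538ms @ 9/10 + 153.846ms (3/10)
5. 615.385ms @ 6/5 + 153.846ms (3/10)
6. 769.231ms @ 3/2 + 384.615ms (3/4)
7. 1153.846ms @ 9/4 + 384.615ms (3/4)
8. 1538.462ms @ 3 + 384.615ms (3/4)
9. 1923.077ms @ 15/4 + 384.615ms (3/4)
10. 2307.692ms @ 9/2 + 384.615ms (3/4)
11. 2692.308ms @ 21/4 + 384.615ms (3/4)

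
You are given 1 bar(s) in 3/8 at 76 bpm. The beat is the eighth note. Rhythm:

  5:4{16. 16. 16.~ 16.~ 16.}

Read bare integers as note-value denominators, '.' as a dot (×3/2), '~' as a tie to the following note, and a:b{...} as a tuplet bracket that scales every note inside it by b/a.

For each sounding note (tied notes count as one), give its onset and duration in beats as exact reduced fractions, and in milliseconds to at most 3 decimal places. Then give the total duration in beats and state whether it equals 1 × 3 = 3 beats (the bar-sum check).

1) 0.0ms=0b +473.684ms=3/5b
2) 473.684ms=3/5b +473.684ms=3/5b
3) 947.368ms=6/5b +1421.053ms=9/5b
Σ=3b of 3 (76bpm 3/8) — PASS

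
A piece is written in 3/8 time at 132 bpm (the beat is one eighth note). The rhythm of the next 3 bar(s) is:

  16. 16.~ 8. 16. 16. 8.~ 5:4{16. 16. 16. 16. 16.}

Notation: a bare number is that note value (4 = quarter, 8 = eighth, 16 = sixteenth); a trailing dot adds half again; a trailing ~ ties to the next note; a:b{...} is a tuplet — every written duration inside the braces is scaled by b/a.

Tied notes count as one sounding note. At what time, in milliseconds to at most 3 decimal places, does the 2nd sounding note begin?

note 2 onset = 3/4b = 340.909ms

1. 0.0ms @ 0 + 340.909ms (3/4)
2. 340.909ms @ 3/4 + 1022.727ms (9/4)
3. 1363.636ms @ 3 + 340.909ms (3/4)
4. 1704.545ms @ 15/4 + 340.909ms (3/4)
5. 2045.455ms @ 9/2 + 954.545ms (21/10)
6. 3000.0ms @ 33/5 + 272.727ms (3/5)
7. 3272.727ms @ 36/5 + 272.727ms (3/5)
8. 3545.455ms @ 39/5 + 272.727ms (3/5)
9. 3818.182ms @ 42/5 + 272.727ms (3/5)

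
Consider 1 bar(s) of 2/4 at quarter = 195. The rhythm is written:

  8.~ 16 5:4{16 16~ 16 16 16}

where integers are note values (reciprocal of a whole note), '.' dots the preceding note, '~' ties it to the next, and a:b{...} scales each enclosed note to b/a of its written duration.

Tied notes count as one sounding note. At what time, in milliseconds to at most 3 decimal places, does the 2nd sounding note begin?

1. 0.0ms @ 0 + 307.692ms (1)
2. 307.692ms @ 1 + 61.538ms (1/5)
3. 369.231ms @ 6/5 + 123.077ms (2/5)
4. 492.308ms @ 8/5 + 61.538ms (1/5)
5. 553.846ms @ 9/5 + 61.538ms (1/5)

note 2 onset = 1b = 307.692ms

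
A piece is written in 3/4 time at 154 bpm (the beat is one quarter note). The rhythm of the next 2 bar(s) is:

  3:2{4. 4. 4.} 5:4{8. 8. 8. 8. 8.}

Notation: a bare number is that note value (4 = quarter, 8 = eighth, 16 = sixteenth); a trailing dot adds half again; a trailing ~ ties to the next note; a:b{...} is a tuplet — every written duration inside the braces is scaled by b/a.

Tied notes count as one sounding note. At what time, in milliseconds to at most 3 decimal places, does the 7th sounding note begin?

note 7 onset = 24/5b = 1870.13ms

1. 0.0ms @ 0 + 389.61ms (1)
2. 389.61ms @ 1 + 389.61ms (1)
3. 779.221ms @ 2 + 389.61ms (1)
4. 1168.831ms @ 3 + 233.766ms (3/5)
5. 1402.597ms @ 18/5 + 233.766ms (3/5)
6. 1636.364ms @ 21/5 + 233.766ms (3/5)
7. 1870.13ms @ 24/5 + 233.766ms (3/5)
8. 2103.896ms @ 27/5 + 233.766ms (3/5)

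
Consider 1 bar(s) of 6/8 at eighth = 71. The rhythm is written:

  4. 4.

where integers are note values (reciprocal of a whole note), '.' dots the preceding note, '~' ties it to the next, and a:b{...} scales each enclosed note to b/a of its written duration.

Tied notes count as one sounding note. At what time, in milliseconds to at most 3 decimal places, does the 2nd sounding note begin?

note 2 onset = 3b = 2535.211ms

1. 0.0ms @ 0 + 2535.211ms (3)
2. 2535.211ms @ 3 + 2535.211ms (3)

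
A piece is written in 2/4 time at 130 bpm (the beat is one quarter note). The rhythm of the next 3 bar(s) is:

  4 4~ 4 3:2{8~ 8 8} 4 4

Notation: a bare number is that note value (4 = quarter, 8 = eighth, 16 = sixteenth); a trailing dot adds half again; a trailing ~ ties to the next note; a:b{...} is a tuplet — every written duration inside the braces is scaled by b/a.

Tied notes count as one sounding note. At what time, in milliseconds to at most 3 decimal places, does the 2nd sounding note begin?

note 2 onset = 1b = 461.538ms

1. 0.0ms @ 0 + 461.538ms (1)
2. 461.538ms @ 1 + 923.077ms (2)
3. 1384.615ms @ 3 + 307.692ms (2/3)
4. 1692.308ms @ 11/3 + 153.846ms (1/3)
5. 1846.154ms @ 4 + 461.538ms (1)
6. 2307.692ms @ 5 + 461.538ms (1)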